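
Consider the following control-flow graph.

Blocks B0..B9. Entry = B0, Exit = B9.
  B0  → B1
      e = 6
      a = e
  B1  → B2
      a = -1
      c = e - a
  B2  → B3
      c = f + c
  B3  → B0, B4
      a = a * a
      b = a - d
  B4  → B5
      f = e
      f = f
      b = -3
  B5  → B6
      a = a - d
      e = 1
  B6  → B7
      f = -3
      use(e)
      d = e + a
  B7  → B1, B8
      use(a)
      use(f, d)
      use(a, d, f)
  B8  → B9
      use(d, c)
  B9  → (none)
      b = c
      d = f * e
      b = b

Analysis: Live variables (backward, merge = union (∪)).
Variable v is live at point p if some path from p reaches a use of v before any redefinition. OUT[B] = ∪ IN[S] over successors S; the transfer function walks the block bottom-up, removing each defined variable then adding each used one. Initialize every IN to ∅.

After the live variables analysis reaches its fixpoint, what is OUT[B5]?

Converged values:
  B0: | IN={d, f} | OUT={d, e, f}
  B1: | IN={d, e, f} | OUT={a, c, d, e, f}
  B2: | IN={a, c, d, e, f} | OUT={a, c, d, e, f}
  B3: | IN={a, c, d, e, f} | OUT={a, c, d, e, f}
  B4: | IN={a, c, d, e} | OUT={a, c, d}
  B5: | IN={a, c, d} | OUT={a, c, e}
  B6: | IN={a, c, e} | OUT={a, c, d, e, f}
  B7: | IN={a, c, d, e, f} | OUT={c, d, e, f}
  B8: | IN={c, d, e, f} | OUT={c, e, f}
  B9: | IN={c, e, f} | OUT={}

Merge at B5: OUT[B5] = IN[B6] = {a, c, e}

Answer: {a, c, e}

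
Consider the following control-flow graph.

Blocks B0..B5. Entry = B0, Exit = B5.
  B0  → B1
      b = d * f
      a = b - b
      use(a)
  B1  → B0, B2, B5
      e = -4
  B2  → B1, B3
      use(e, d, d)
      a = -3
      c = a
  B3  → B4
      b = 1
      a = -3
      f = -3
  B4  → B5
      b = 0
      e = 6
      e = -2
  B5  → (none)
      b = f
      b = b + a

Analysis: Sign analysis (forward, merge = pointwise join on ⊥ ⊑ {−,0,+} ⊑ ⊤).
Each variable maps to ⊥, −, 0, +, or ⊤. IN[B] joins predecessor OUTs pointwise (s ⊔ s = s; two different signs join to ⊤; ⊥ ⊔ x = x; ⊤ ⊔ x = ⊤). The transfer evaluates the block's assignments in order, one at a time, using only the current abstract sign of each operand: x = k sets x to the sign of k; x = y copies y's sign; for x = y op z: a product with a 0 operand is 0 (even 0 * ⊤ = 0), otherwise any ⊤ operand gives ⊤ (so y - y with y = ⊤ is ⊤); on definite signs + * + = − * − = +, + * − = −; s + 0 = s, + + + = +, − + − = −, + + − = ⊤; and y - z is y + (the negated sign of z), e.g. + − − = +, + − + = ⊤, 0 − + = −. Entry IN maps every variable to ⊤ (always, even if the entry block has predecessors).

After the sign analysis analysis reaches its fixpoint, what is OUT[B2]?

Answer: {a: -, b: ⊤, c: -, d: ⊤, e: -, f: ⊤}

Working:
Fixpoint table:
  B0:   IN=(all ⊤)   OUT=(all ⊤)
  B1:   IN=(all ⊤)   OUT={e:-; rest ⊤}
  B2:   IN={e:-; rest ⊤}   OUT={a:-, c:-, e:-; rest ⊤}
  B3:   IN={a:-, c:-, e:-; rest ⊤}   OUT={a:-, b:+, c:-, e:-, f:-; rest ⊤}
  B4:   IN={a:-, b:+, c:-, e:-, f:-; rest ⊤}   OUT={a:-, b:0, c:-, e:-, f:-; rest ⊤}
  B5:   IN={e:-; rest ⊤}   OUT={e:-; rest ⊤}

Merge at B2: IN[B2] = OUT[B1] = {a: ⊤, b: ⊤, c: ⊤, d: ⊤, e: -, f: ⊤}
Applying B2's transfer function to that IN value gives OUT[B2] (row B2 above).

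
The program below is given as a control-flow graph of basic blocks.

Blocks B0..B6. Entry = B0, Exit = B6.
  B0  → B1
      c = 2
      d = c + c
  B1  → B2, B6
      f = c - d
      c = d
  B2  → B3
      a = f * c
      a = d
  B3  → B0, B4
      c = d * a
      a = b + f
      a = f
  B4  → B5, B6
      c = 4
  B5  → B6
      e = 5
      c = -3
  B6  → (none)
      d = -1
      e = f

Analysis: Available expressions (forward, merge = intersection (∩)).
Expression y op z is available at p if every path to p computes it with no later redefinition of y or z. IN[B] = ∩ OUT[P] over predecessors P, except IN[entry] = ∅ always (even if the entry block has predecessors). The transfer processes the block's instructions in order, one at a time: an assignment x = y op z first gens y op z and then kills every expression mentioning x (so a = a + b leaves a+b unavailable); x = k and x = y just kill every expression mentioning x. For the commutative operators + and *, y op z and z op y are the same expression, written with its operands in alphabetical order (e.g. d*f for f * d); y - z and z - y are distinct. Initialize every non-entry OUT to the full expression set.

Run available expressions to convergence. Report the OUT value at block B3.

Answer: {b+f}

Working:
Fixpoint table:
  B0:   IN={}   OUT={c+c}
  B1:   IN={c+c}   OUT={}
  B2:   IN={}   OUT={c*f}
  B3:   IN={c*f}   OUT={b+f}
  B4:   IN={b+f}   OUT={b+f}
  B5:   IN={b+f}   OUT={b+f}
  B6:   IN={}   OUT={}

Merge at B3: IN[B3] = OUT[B2] = {c*f}
Applying B3's transfer function to that IN value gives OUT[B3] (row B3 above).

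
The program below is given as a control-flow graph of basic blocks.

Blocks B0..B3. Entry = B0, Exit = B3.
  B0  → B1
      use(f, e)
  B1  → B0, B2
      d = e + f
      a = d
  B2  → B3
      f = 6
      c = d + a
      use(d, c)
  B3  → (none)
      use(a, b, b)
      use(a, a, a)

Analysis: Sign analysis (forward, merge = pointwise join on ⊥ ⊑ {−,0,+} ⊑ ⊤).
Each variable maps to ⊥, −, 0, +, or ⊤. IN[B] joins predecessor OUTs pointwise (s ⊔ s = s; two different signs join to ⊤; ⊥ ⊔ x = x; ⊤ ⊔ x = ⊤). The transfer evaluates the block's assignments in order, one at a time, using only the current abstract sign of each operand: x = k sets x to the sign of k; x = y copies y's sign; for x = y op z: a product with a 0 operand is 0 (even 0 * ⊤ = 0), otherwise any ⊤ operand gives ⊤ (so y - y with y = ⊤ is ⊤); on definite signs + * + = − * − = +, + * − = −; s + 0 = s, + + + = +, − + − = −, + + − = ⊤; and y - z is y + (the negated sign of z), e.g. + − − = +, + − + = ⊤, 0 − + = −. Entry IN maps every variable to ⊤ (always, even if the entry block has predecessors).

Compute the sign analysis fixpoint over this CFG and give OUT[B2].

Per-block solution:
  B0:   IN=(all ⊤)   OUT=(all ⊤)
  B1:   IN=(all ⊤)   OUT=(all ⊤)
  B2:   IN=(all ⊤)   OUT={f:+; rest ⊤}
  B3:   IN={f:+; rest ⊤}   OUT={f:+; rest ⊤}

Merge at B2: IN[B2] = OUT[B1] = {a: ⊤, b: ⊤, c: ⊤, d: ⊤, e: ⊤, f: ⊤}
Applying B2's transfer function to that IN value gives OUT[B2] (row B2 above).

Answer: {a: ⊤, b: ⊤, c: ⊤, d: ⊤, e: ⊤, f: +}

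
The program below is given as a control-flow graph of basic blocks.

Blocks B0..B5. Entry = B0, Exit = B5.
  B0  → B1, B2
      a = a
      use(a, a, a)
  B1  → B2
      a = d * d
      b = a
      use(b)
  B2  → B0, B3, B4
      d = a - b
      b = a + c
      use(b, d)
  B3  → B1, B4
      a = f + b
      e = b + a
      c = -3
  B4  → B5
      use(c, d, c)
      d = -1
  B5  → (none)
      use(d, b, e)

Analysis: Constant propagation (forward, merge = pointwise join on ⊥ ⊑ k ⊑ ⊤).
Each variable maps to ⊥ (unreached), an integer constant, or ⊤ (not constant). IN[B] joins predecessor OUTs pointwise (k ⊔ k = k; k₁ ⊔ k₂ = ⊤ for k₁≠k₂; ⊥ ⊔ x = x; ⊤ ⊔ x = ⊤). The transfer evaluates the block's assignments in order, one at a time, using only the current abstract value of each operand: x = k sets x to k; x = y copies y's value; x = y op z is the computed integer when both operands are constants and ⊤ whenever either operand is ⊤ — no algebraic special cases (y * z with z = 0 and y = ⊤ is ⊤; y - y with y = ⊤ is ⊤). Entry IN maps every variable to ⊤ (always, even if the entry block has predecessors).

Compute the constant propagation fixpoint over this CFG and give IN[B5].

Converged values:
  B0:   IN=(all ⊤)   OUT=(all ⊤)
  B1:   IN=(all ⊤)   OUT=(all ⊤)
  B2:   IN=(all ⊤)   OUT=(all ⊤)
  B3:   IN=(all ⊤)   OUT={c:-3; rest ⊤}
  B4:   IN=(all ⊤)   OUT={d:-1; rest ⊤}
  B5:   IN={d:-1; rest ⊤}   OUT={d:-1; rest ⊤}

Merge at B5: IN[B5] = OUT[B4] = {a: ⊤, b: ⊤, c: ⊤, d: -1, e: ⊤, f: ⊤}

Answer: {a: ⊤, b: ⊤, c: ⊤, d: -1, e: ⊤, f: ⊤}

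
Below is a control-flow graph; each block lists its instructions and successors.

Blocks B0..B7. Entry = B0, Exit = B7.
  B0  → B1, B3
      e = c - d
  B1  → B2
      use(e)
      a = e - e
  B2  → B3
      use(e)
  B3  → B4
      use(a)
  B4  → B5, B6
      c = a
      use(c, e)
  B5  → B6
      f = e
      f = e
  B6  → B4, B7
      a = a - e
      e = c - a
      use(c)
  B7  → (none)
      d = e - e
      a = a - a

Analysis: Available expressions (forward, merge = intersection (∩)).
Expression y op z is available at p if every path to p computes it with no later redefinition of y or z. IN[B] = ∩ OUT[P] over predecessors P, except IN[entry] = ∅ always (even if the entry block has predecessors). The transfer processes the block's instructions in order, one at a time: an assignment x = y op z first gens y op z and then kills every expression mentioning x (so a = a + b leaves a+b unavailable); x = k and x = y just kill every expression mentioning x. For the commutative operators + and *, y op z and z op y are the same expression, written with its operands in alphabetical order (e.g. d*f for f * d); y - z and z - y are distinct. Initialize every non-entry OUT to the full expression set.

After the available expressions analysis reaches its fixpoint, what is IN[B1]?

Answer: {c-d}

Trace:
Per-block solution:
  B0:  IN={}  OUT={c-d}
  B1:  IN={c-d}  OUT={c-d, e-e}
  B2:  IN={c-d, e-e}  OUT={c-d, e-e}
  B3:  IN={c-d}  OUT={c-d}
  B4:  IN={}  OUT={}
  B5:  IN={}  OUT={}
  B6:  IN={}  OUT={c-a}
  B7:  IN={c-a}  OUT={e-e}

Merge at B1: IN[B1] = OUT[B0] = {c-d}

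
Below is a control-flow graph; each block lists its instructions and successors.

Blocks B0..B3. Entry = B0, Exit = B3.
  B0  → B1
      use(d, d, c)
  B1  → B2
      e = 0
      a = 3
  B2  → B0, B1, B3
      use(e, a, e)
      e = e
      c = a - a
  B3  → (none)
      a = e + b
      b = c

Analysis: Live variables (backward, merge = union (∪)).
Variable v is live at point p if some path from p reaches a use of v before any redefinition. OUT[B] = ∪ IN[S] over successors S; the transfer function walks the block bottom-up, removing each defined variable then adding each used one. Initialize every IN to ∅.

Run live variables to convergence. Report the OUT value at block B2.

Fixpoint table:
  B0: | IN={b, c, d} | OUT={b, d}
  B1: | IN={b, d} | OUT={a, b, d, e}
  B2: | IN={a, b, d, e} | OUT={b, c, d, e}
  B3: | IN={b, c, e} | OUT={}

Merge at B2: OUT[B2] = IN[B0] ⊔ IN[B1] ⊔ IN[B3] = {b, c, d, e}

Answer: {b, c, d, e}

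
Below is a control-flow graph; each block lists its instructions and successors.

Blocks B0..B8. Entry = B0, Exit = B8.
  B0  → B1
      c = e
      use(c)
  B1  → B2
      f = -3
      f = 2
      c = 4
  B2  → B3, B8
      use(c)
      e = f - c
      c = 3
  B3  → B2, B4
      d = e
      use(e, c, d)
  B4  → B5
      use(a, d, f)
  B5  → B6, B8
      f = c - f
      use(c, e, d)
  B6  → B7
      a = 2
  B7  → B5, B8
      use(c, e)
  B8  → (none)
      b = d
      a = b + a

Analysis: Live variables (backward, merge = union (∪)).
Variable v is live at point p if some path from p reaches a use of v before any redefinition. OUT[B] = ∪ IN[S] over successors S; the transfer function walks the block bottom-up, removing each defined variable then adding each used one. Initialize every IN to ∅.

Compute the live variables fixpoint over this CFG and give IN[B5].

Fixpoint table:
  B0:  IN={a, d, e}  OUT={a, d}
  B1:  IN={a, d}  OUT={a, c, d, f}
  B2:  IN={a, c, d, f}  OUT={a, c, d, e, f}
  B3:  IN={a, c, e, f}  OUT={a, c, d, e, f}
  B4:  IN={a, c, d, e, f}  OUT={a, c, d, e, f}
  B5:  IN={a, c, d, e, f}  OUT={a, c, d, e, f}
  B6:  IN={c, d, e, f}  OUT={a, c, d, e, f}
  B7:  IN={a, c, d, e, f}  OUT={a, c, d, e, f}
  B8:  IN={a, d}  OUT={}

Merge at B5: OUT[B5] = IN[B6] ⊔ IN[B8] = {a, c, d, e, f}
Applying B5's transfer function to that OUT value gives IN[B5] (row B5 above).

Answer: {a, c, d, e, f}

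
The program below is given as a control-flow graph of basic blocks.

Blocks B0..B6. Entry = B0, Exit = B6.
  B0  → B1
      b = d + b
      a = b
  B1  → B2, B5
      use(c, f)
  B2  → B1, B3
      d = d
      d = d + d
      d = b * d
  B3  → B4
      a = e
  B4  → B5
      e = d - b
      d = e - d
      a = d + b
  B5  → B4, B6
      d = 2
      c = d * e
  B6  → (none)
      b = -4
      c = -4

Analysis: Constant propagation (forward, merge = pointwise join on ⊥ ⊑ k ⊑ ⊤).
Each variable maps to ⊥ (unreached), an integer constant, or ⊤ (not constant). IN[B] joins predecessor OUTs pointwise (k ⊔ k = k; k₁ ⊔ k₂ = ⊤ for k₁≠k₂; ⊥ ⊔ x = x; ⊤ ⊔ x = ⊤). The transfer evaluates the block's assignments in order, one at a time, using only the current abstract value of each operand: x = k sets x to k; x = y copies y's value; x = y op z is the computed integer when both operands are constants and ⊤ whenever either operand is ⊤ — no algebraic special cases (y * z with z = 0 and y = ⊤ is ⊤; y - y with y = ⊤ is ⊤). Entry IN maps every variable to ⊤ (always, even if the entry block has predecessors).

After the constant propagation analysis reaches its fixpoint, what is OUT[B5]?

Per-block solution:
  B0:   IN=(all ⊤)   OUT=(all ⊤)
  B1:   IN=(all ⊤)   OUT=(all ⊤)
  B2:   IN=(all ⊤)   OUT=(all ⊤)
  B3:   IN=(all ⊤)   OUT=(all ⊤)
  B4:   IN=(all ⊤)   OUT=(all ⊤)
  B5:   IN=(all ⊤)   OUT={d:2; rest ⊤}
  B6:   IN={d:2; rest ⊤}   OUT={b:-4, c:-4, d:2; rest ⊤}

Merge at B5: IN[B5] = OUT[B1] ⊔ OUT[B4] = {a: ⊤, b: ⊤, c: ⊤, d: ⊤, e: ⊤, f: ⊤}
Applying B5's transfer function to that IN value gives OUT[B5] (row B5 above).

Answer: {a: ⊤, b: ⊤, c: ⊤, d: 2, e: ⊤, f: ⊤}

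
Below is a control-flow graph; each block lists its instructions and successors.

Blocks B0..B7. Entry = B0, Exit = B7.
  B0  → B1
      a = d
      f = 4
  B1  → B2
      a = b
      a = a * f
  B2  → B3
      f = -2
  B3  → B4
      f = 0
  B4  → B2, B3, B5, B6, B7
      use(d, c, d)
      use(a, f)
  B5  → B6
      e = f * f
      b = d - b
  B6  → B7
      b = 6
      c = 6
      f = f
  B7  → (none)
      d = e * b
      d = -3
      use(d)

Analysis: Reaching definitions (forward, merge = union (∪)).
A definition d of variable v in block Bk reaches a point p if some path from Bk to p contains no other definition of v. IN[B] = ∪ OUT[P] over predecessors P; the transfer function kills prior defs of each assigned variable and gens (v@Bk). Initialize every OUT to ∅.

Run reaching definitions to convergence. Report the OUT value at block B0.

Answer: {a@B0, f@B0}

Derivation:
Converged values:
  B0:   IN={}   OUT={a@B0, f@B0}
  B1:   IN={a@B0, f@B0}   OUT={a@B1, f@B0}
  B2:   IN={a@B1, f@B0, f@B3}   OUT={a@B1, f@B2}
  B3:   IN={a@B1, f@B2, f@B3}   OUT={a@B1, f@B3}
  B4:   IN={a@B1, f@B3}   OUT={a@B1, f@B3}
  B5:   IN={a@B1, f@B3}   OUT={a@B1, b@B5, e@B5, f@B3}
  B6:   IN={a@B1, b@B5, e@B5, f@B3}   OUT={a@B1, b@B6, c@B6, e@B5, f@B6}
  B7:   IN={a@B1, b@B6, c@B6, e@B5, f@B3, f@B6}   OUT={a@B1, b@B6, c@B6, d@B7, e@B5, f@B3, f@B6}

B0 is the boundary node: IN[B0] = {}
Applying B0's transfer function to that IN value gives OUT[B0] (row B0 above).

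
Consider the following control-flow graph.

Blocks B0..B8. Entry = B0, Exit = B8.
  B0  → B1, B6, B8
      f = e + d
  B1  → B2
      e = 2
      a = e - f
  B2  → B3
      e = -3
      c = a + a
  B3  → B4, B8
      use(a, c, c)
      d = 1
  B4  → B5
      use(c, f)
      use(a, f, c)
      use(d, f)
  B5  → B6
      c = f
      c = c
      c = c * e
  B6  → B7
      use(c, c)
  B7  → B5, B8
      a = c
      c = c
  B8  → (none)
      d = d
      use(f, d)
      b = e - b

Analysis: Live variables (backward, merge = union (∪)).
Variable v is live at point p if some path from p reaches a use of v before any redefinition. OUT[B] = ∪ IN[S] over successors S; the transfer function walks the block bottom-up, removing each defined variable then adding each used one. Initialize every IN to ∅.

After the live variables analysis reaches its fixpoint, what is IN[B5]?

Answer: {b, d, e, f}

Derivation:
Per-block solution:
  B0:   IN={b, c, d, e}   OUT={b, c, d, e, f}
  B1:   IN={b, f}   OUT={a, b, f}
  B2:   IN={a, b, f}   OUT={a, b, c, e, f}
  B3:   IN={a, b, c, e, f}   OUT={a, b, c, d, e, f}
  B4:   IN={a, b, c, d, e, f}   OUT={b, d, e, f}
  B5:   IN={b, d, e, f}   OUT={b, c, d, e, f}
  B6:   IN={b, c, d, e, f}   OUT={b, c, d, e, f}
  B7:   IN={b, c, d, e, f}   OUT={b, d, e, f}
  B8:   IN={b, d, e, f}   OUT={}

Merge at B5: OUT[B5] = IN[B6] = {b, c, d, e, f}
Applying B5's transfer function to that OUT value gives IN[B5] (row B5 above).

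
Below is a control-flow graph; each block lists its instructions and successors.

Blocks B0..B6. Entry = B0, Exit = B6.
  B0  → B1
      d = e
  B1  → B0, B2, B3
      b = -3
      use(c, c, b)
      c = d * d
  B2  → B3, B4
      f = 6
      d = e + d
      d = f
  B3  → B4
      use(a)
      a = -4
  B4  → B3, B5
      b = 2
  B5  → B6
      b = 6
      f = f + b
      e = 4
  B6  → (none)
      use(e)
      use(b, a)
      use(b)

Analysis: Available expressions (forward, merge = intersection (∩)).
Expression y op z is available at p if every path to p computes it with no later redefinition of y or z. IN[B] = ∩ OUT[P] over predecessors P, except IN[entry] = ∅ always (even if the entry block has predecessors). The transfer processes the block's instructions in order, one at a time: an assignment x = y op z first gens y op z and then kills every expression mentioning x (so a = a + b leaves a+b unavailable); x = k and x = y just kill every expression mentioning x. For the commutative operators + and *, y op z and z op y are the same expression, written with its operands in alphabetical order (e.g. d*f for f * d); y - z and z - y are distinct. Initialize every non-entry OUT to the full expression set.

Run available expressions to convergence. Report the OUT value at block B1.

Answer: {d*d}

Derivation:
Fixpoint table:
  B0:  IN={}  OUT={}
  B1:  IN={}  OUT={d*d}
  B2:  IN={d*d}  OUT={}
  B3:  IN={}  OUT={}
  B4:  IN={}  OUT={}
  B5:  IN={}  OUT={}
  B6:  IN={}  OUT={}

Merge at B1: IN[B1] = OUT[B0] = {}
Applying B1's transfer function to that IN value gives OUT[B1] (row B1 above).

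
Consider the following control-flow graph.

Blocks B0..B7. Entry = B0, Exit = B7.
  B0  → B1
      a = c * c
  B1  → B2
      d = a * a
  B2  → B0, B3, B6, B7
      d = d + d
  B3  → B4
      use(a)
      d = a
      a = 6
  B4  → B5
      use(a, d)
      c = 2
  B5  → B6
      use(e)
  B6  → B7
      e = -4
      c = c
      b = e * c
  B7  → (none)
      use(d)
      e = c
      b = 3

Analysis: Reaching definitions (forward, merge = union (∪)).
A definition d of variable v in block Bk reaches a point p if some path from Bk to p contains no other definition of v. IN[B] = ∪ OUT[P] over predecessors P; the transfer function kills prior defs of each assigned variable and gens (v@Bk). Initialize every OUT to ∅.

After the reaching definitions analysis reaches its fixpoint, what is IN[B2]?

Converged values:
  B0: | IN={a@B0, d@B2} | OUT={a@B0, d@B2}
  B1: | IN={a@B0, d@B2} | OUT={a@B0, d@B1}
  B2: | IN={a@B0, d@B1} | OUT={a@B0, d@B2}
  B3: | IN={a@B0, d@B2} | OUT={a@B3, d@B3}
  B4: | IN={a@B3, d@B3} | OUT={a@B3, c@B4, d@B3}
  B5: | IN={a@B3, c@B4, d@B3} | OUT={a@B3, c@B4, d@B3}
  B6: | IN={a@B0, a@B3, c@B4, d@B2, d@B3} | OUT={a@B0, a@B3, b@B6, c@B6, d@B2, d@B3, e@B6}
  B7: | IN={a@B0, a@B3, b@B6, c@B6, d@B2, d@B3, e@B6} | OUT={a@B0, a@B3, b@B7, c@B6, d@B2, d@B3, e@B7}

Merge at B2: IN[B2] = OUT[B1] = {a@B0, d@B1}

Answer: {a@B0, d@B1}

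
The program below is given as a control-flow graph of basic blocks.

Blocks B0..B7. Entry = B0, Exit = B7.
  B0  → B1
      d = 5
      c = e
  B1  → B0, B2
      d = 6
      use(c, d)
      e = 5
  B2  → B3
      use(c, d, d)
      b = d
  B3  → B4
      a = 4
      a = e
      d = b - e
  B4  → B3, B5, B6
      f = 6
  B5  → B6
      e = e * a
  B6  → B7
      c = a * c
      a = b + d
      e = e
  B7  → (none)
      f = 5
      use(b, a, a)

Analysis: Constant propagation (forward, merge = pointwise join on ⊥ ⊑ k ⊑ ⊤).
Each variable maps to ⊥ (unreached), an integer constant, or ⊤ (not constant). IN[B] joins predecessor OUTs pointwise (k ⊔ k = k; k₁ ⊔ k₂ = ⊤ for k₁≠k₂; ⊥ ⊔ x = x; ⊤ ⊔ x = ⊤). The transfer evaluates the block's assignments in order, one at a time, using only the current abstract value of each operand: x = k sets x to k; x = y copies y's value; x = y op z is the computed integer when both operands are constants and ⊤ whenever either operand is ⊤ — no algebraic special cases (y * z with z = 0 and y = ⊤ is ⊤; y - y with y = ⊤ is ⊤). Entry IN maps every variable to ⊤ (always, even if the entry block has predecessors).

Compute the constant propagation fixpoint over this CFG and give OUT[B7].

Answer: {a: 7, b: 6, c: ⊤, d: 1, e: ⊤, f: 5}

Working:
Fixpoint table:
  B0: | IN=(all ⊤) | OUT={d:5; rest ⊤}
  B1: | IN={d:5; rest ⊤} | OUT={d:6, e:5; rest ⊤}
  B2: | IN={d:6, e:5; rest ⊤} | OUT={b:6, d:6, e:5; rest ⊤}
  B3: | IN={b:6, e:5; rest ⊤} | OUT={a:5, b:6, d:1, e:5; rest ⊤}
  B4: | IN={a:5, b:6, d:1, e:5; rest ⊤} | OUT={a:5, b:6, d:1, e:5, f:6; rest ⊤}
  B5: | IN={a:5, b:6, d:1, e:5, f:6; rest ⊤} | OUT={a:5, b:6, d:1, e:25, f:6; rest ⊤}
  B6: | IN={a:5, b:6, d:1, f:6; rest ⊤} | OUT={a:7, b:6, d:1, f:6; rest ⊤}
  B7: | IN={a:7, b:6, d:1, f:6; rest ⊤} | OUT={a:7, b:6, d:1, f:5; rest ⊤}

Merge at B7: IN[B7] = OUT[B6] = {a: 7, b: 6, c: ⊤, d: 1, e: ⊤, f: 6}
Applying B7's transfer function to that IN value gives OUT[B7] (row B7 above).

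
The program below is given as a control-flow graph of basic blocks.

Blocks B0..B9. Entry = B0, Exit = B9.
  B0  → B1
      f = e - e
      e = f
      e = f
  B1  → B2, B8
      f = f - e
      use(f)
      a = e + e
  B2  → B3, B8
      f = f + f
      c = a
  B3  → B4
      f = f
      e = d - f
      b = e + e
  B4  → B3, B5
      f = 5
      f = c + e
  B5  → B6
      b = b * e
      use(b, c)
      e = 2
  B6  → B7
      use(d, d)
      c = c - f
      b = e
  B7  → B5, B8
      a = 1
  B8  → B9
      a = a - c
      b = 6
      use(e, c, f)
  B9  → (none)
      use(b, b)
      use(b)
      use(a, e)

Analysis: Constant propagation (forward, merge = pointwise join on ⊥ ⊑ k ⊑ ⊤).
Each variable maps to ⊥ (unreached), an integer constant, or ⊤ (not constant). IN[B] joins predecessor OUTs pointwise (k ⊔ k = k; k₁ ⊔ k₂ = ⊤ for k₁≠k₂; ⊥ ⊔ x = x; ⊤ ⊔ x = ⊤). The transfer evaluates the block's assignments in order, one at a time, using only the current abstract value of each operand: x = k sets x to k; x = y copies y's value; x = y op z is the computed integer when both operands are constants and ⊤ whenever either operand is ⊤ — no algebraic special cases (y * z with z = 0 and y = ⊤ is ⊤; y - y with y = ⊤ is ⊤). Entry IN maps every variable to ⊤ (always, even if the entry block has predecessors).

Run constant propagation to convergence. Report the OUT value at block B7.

Answer: {a: 1, b: 2, c: ⊤, d: ⊤, e: 2, f: ⊤}

Derivation:
Fixpoint table:
  B0: | IN=(all ⊤) | OUT=(all ⊤)
  B1: | IN=(all ⊤) | OUT=(all ⊤)
  B2: | IN=(all ⊤) | OUT=(all ⊤)
  B3: | IN=(all ⊤) | OUT=(all ⊤)
  B4: | IN=(all ⊤) | OUT=(all ⊤)
  B5: | IN=(all ⊤) | OUT={e:2; rest ⊤}
  B6: | IN={e:2; rest ⊤} | OUT={b:2, e:2; rest ⊤}
  B7: | IN={b:2, e:2; rest ⊤} | OUT={a:1, b:2, e:2; rest ⊤}
  B8: | IN=(all ⊤) | OUT={b:6; rest ⊤}
  B9: | IN={b:6; rest ⊤} | OUT={b:6; rest ⊤}

Merge at B7: IN[B7] = OUT[B6] = {a: ⊤, b: 2, c: ⊤, d: ⊤, e: 2, f: ⊤}
Applying B7's transfer function to that IN value gives OUT[B7] (row B7 above).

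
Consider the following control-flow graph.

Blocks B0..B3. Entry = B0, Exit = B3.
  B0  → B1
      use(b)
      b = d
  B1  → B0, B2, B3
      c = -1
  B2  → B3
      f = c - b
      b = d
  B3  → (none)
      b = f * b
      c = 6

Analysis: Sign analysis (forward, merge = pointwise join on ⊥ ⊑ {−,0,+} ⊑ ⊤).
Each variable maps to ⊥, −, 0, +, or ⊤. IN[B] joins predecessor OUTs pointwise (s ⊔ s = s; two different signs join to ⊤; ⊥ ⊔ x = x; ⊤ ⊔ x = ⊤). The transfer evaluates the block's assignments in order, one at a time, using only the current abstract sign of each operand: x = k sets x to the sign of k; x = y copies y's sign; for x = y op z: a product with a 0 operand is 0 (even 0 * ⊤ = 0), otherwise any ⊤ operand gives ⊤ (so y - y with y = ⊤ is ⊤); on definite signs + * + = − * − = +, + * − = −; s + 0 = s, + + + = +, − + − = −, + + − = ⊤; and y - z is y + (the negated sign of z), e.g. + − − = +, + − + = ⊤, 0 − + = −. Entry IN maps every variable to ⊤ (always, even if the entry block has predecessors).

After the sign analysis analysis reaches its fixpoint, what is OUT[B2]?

Answer: {a: ⊤, b: ⊤, c: -, d: ⊤, e: ⊤, f: ⊤}

Derivation:
Fixpoint table:
  B0: | IN=(all ⊤) | OUT=(all ⊤)
  B1: | IN=(all ⊤) | OUT={c:-; rest ⊤}
  B2: | IN={c:-; rest ⊤} | OUT={c:-; rest ⊤}
  B3: | IN={c:-; rest ⊤} | OUT={c:+; rest ⊤}

Merge at B2: IN[B2] = OUT[B1] = {a: ⊤, b: ⊤, c: -, d: ⊤, e: ⊤, f: ⊤}
Applying B2's transfer function to that IN value gives OUT[B2] (row B2 above).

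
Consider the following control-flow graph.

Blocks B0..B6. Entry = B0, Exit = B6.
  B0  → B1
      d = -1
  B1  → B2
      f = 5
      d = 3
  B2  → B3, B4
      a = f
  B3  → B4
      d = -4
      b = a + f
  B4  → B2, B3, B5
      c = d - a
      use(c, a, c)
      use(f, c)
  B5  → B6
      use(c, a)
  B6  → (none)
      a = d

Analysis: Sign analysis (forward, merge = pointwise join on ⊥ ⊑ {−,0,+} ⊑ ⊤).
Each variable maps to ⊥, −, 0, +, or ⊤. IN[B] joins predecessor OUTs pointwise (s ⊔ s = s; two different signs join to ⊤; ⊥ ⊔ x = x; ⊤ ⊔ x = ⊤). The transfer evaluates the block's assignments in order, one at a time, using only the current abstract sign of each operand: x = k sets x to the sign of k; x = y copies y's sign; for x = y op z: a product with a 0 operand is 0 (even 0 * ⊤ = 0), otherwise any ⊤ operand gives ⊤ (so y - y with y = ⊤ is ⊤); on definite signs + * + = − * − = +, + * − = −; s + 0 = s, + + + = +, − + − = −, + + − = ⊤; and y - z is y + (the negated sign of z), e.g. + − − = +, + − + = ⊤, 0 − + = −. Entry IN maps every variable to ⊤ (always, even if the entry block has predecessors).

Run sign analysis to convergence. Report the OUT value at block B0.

Fixpoint table:
  B0: | IN=(all ⊤) | OUT={d:-; rest ⊤}
  B1: | IN={d:-; rest ⊤} | OUT={d:+, f:+; rest ⊤}
  B2: | IN={f:+; rest ⊤} | OUT={a:+, f:+; rest ⊤}
  B3: | IN={a:+, f:+; rest ⊤} | OUT={a:+, b:+, d:-, f:+; rest ⊤}
  B4: | IN={a:+, f:+; rest ⊤} | OUT={a:+, f:+; rest ⊤}
  B5: | IN={a:+, f:+; rest ⊤} | OUT={a:+, f:+; rest ⊤}
  B6: | IN={a:+, f:+; rest ⊤} | OUT={f:+; rest ⊤}

B0 is the boundary node: IN[B0] = {a: ⊤, b: ⊤, c: ⊤, d: ⊤, e: ⊤, f: ⊤}
Applying B0's transfer function to that IN value gives OUT[B0] (row B0 above).

Answer: {a: ⊤, b: ⊤, c: ⊤, d: -, e: ⊤, f: ⊤}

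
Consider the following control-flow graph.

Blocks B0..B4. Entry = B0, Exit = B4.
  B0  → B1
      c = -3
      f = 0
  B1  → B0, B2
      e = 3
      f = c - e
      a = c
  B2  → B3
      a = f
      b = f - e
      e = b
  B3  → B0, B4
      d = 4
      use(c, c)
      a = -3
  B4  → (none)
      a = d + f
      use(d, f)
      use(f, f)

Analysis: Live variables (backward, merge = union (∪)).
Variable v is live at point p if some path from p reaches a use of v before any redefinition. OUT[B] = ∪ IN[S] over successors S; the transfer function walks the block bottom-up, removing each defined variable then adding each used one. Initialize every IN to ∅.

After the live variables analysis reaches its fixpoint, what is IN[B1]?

Converged values:
  B0:  IN={}  OUT={c}
  B1:  IN={c}  OUT={c, e, f}
  B2:  IN={c, e, f}  OUT={c, f}
  B3:  IN={c, f}  OUT={d, f}
  B4:  IN={d, f}  OUT={}

Merge at B1: OUT[B1] = IN[B0] ⊔ IN[B2] = {c, e, f}
Applying B1's transfer function to that OUT value gives IN[B1] (row B1 above).

Answer: {c}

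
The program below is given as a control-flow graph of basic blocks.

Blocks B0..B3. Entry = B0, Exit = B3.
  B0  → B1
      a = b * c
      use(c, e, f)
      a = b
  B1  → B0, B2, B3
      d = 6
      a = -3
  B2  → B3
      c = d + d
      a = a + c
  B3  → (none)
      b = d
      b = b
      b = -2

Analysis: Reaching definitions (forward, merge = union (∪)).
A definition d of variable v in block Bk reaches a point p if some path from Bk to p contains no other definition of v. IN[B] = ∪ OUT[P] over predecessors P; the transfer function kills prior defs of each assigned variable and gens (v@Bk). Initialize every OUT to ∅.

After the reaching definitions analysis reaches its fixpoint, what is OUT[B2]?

Answer: {a@B2, c@B2, d@B1}

Derivation:
Fixpoint table:
  B0:  IN={a@B1, d@B1}  OUT={a@B0, d@B1}
  B1:  IN={a@B0, d@B1}  OUT={a@B1, d@B1}
  B2:  IN={a@B1, d@B1}  OUT={a@B2, c@B2, d@B1}
  B3:  IN={a@B1, a@B2, c@B2, d@B1}  OUT={a@B1, a@B2, b@B3, c@B2, d@B1}

Merge at B2: IN[B2] = OUT[B1] = {a@B1, d@B1}
Applying B2's transfer function to that IN value gives OUT[B2] (row B2 above).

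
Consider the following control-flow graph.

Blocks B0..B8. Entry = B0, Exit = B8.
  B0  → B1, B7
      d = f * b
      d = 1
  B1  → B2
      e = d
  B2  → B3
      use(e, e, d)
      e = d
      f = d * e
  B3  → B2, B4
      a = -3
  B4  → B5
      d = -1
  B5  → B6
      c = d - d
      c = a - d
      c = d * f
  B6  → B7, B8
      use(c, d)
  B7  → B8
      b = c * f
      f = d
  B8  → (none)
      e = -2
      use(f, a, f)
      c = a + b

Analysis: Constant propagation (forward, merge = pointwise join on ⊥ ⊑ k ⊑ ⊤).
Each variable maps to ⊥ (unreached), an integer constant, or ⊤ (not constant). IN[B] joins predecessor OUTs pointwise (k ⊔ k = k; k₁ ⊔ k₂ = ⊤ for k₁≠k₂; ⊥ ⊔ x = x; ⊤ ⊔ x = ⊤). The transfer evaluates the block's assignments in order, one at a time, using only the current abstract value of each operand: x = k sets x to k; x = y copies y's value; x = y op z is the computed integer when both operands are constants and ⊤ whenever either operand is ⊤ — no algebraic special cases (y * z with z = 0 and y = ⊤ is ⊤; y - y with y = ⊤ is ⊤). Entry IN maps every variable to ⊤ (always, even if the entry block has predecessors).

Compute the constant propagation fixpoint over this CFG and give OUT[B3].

Fixpoint table:
  B0:  IN=(all ⊤)  OUT={d:1; rest ⊤}
  B1:  IN={d:1; rest ⊤}  OUT={d:1, e:1; rest ⊤}
  B2:  IN={d:1, e:1; rest ⊤}  OUT={d:1, e:1, f:1; rest ⊤}
  B3:  IN={d:1, e:1, f:1; rest ⊤}  OUT={a:-3, d:1, e:1, f:1; rest ⊤}
  B4:  IN={a:-3, d:1, e:1, f:1; rest ⊤}  OUT={a:-3, d:-1, e:1, f:1; rest ⊤}
  B5:  IN={a:-3, d:-1, e:1, f:1; rest ⊤}  OUT={a:-3, c:-1, d:-1, e:1, f:1; rest ⊤}
  B6:  IN={a:-3, c:-1, d:-1, e:1, f:1; rest ⊤}  OUT={a:-3, c:-1, d:-1, e:1, f:1; rest ⊤}
  B7:  IN=(all ⊤)  OUT=(all ⊤)
  B8:  IN=(all ⊤)  OUT={e:-2; rest ⊤}

Merge at B3: IN[B3] = OUT[B2] = {a: ⊤, b: ⊤, c: ⊤, d: 1, e: 1, f: 1}
Applying B3's transfer function to that IN value gives OUT[B3] (row B3 above).

Answer: {a: -3, b: ⊤, c: ⊤, d: 1, e: 1, f: 1}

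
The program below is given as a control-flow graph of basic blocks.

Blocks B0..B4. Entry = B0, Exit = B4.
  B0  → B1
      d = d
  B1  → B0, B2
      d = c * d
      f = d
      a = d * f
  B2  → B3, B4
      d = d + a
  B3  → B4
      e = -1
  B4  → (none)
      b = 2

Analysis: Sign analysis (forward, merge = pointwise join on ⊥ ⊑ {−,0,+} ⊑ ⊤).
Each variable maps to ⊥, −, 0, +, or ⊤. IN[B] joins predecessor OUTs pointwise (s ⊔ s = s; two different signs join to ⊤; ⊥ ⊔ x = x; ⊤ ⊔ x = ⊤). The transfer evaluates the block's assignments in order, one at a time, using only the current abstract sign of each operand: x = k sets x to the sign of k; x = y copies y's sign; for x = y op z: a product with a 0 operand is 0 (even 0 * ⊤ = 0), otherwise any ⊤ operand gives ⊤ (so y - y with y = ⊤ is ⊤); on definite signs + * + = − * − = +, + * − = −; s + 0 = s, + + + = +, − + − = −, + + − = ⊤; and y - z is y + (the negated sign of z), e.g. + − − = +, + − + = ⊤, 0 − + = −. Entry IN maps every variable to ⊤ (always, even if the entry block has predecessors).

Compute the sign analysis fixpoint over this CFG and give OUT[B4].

Answer: {a: ⊤, b: +, c: ⊤, d: ⊤, e: ⊤, f: ⊤}

Trace:
Per-block solution:
  B0:   IN=(all ⊤)   OUT=(all ⊤)
  B1:   IN=(all ⊤)   OUT=(all ⊤)
  B2:   IN=(all ⊤)   OUT=(all ⊤)
  B3:   IN=(all ⊤)   OUT={e:-; rest ⊤}
  B4:   IN=(all ⊤)   OUT={b:+; rest ⊤}

Merge at B4: IN[B4] = OUT[B2] ⊔ OUT[B3] = {a: ⊤, b: ⊤, c: ⊤, d: ⊤, e: ⊤, f: ⊤}
Applying B4's transfer function to that IN value gives OUT[B4] (row B4 above).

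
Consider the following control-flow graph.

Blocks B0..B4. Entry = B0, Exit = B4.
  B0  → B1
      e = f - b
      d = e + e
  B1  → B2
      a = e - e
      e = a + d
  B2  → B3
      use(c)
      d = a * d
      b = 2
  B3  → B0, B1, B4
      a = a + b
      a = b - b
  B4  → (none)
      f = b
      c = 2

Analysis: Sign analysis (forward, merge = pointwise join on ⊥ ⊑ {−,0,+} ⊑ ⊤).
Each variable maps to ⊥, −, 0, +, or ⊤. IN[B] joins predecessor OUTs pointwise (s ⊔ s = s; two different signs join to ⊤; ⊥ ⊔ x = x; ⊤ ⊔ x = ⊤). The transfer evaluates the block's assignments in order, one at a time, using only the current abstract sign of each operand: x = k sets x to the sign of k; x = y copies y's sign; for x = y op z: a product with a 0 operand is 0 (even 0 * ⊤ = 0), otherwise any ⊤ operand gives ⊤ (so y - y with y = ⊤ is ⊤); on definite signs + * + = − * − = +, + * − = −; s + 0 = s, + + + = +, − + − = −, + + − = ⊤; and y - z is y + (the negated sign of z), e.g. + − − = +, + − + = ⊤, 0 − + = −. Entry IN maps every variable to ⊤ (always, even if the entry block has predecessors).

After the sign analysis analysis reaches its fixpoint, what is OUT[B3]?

Converged values:
  B0: | IN=(all ⊤) | OUT=(all ⊤)
  B1: | IN=(all ⊤) | OUT=(all ⊤)
  B2: | IN=(all ⊤) | OUT={b:+; rest ⊤}
  B3: | IN={b:+; rest ⊤} | OUT={b:+; rest ⊤}
  B4: | IN={b:+; rest ⊤} | OUT={b:+, c:+, f:+; rest ⊤}

Merge at B3: IN[B3] = OUT[B2] = {a: ⊤, b: +, c: ⊤, d: ⊤, e: ⊤, f: ⊤}
Applying B3's transfer function to that IN value gives OUT[B3] (row B3 above).

Answer: {a: ⊤, b: +, c: ⊤, d: ⊤, e: ⊤, f: ⊤}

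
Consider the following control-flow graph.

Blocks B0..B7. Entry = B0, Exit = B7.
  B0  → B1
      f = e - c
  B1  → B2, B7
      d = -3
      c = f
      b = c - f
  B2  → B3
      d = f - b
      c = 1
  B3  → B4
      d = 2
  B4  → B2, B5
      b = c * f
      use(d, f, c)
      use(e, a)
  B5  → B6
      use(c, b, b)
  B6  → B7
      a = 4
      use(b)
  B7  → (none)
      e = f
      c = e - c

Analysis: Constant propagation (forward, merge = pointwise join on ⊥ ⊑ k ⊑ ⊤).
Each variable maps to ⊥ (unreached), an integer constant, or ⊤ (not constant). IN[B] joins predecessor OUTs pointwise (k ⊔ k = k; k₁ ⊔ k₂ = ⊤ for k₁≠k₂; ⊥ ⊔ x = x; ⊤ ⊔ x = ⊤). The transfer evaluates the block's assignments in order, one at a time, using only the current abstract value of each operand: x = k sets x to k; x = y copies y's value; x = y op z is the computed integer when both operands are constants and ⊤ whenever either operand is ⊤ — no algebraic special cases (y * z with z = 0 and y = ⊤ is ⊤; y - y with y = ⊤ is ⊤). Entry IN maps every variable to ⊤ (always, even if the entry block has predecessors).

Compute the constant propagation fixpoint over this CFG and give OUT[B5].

Answer: {a: ⊤, b: ⊤, c: 1, d: 2, e: ⊤, f: ⊤}

Trace:
Fixpoint table:
  B0:   IN=(all ⊤)   OUT=(all ⊤)
  B1:   IN=(all ⊤)   OUT={d:-3; rest ⊤}
  B2:   IN=(all ⊤)   OUT={c:1; rest ⊤}
  B3:   IN={c:1; rest ⊤}   OUT={c:1, d:2; rest ⊤}
  B4:   IN={c:1, d:2; rest ⊤}   OUT={c:1, d:2; rest ⊤}
  B5:   IN={c:1, d:2; rest ⊤}   OUT={c:1, d:2; rest ⊤}
  B6:   IN={c:1, d:2; rest ⊤}   OUT={a:4, c:1, d:2; rest ⊤}
  B7:   IN=(all ⊤)   OUT=(all ⊤)

Merge at B5: IN[B5] = OUT[B4] = {a: ⊤, b: ⊤, c: 1, d: 2, e: ⊤, f: ⊤}
Applying B5's transfer function to that IN value gives OUT[B5] (row B5 above).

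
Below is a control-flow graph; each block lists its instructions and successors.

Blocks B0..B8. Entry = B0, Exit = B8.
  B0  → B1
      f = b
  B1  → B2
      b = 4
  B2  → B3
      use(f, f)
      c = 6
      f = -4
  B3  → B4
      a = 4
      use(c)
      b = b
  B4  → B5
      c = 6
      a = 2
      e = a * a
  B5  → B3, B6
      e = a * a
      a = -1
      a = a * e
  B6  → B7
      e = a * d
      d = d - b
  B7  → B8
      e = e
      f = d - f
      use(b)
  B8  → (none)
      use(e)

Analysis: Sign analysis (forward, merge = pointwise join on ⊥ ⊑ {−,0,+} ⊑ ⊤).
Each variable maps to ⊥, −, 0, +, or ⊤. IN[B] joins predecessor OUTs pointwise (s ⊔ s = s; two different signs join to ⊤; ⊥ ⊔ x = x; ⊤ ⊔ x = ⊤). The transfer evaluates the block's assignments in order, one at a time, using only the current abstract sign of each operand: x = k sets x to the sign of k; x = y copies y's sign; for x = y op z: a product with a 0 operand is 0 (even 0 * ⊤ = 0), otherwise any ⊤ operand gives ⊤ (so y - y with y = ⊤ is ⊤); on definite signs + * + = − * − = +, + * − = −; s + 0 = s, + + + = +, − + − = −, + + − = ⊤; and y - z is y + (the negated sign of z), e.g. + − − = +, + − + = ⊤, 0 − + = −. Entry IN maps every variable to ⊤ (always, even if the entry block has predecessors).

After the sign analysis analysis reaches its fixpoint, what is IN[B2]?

Answer: {a: ⊤, b: +, c: ⊤, d: ⊤, e: ⊤, f: ⊤}

Working:
Converged values:
  B0:  IN=(all ⊤)  OUT=(all ⊤)
  B1:  IN=(all ⊤)  OUT={b:+; rest ⊤}
  B2:  IN={b:+; rest ⊤}  OUT={b:+, c:+, f:-; rest ⊤}
  B3:  IN={b:+, c:+, f:-; rest ⊤}  OUT={a:+, b:+, c:+, f:-; rest ⊤}
  B4:  IN={a:+, b:+, c:+, f:-; rest ⊤}  OUT={a:+, b:+, c:+, e:+, f:-; rest ⊤}
  B5:  IN={a:+, b:+, c:+, e:+, f:-; rest ⊤}  OUT={a:-, b:+, c:+, e:+, f:-; rest ⊤}
  B6:  IN={a:-, b:+, c:+, e:+, f:-; rest ⊤}  OUT={a:-, b:+, c:+, f:-; rest ⊤}
  B7:  IN={a:-, b:+, c:+, f:-; rest ⊤}  OUT={a:-, b:+, c:+; rest ⊤}
  B8:  IN={a:-, b:+, c:+; rest ⊤}  OUT={a:-, b:+, c:+; rest ⊤}

Merge at B2: IN[B2] = OUT[B1] = {a: ⊤, b: +, c: ⊤, d: ⊤, e: ⊤, f: ⊤}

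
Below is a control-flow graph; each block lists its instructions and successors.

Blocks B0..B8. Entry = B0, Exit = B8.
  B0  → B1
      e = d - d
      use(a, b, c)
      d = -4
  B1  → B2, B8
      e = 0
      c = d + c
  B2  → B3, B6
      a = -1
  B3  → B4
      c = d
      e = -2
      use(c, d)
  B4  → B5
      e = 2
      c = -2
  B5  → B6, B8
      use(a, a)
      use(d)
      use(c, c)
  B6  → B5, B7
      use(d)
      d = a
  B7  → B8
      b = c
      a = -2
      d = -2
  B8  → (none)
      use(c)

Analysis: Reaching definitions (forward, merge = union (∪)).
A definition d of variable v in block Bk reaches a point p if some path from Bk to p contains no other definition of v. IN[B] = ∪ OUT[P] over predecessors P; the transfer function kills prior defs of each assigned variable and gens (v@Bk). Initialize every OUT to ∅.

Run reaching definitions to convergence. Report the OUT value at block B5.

Fixpoint table:
  B0:   IN={}   OUT={d@B0, e@B0}
  B1:   IN={d@B0, e@B0}   OUT={c@B1, d@B0, e@B1}
  B2:   IN={c@B1, d@B0, e@B1}   OUT={a@B2, c@B1, d@B0, e@B1}
  B3:   IN={a@B2, c@B1, d@B0, e@B1}   OUT={a@B2, c@B3, d@B0, e@B3}
  B4:   IN={a@B2, c@B3, d@B0, e@B3}   OUT={a@B2, c@B4, d@B0, e@B4}
  B5:   IN={a@B2, c@B1, c@B4, d@B0, d@B6, e@B1, e@B4}   OUT={a@B2, c@B1, c@B4, d@B0, d@B6, e@B1, e@B4}
  B6:   IN={a@B2, c@B1, c@B4, d@B0, d@B6, e@B1, e@B4}   OUT={a@B2, c@B1, c@B4, d@B6, e@B1, e@B4}
  B7:   IN={a@B2, c@B1, c@B4, d@B6, e@B1, e@B4}   OUT={a@B7, b@B7, c@B1, c@B4, d@B7, e@B1, e@B4}
  B8:   IN={a@B2, a@B7, b@B7, c@B1, c@B4, d@B0, d@B6, d@B7, e@B1, e@B4}   OUT={a@B2, a@B7, b@B7, c@B1, c@B4, d@B0, d@B6, d@B7, e@B1, e@B4}

Merge at B5: IN[B5] = OUT[B4] ⊔ OUT[B6] = {a@B2, c@B1, c@B4, d@B0, d@B6, e@B1, e@B4}
Applying B5's transfer function to that IN value gives OUT[B5] (row B5 above).

Answer: {a@B2, c@B1, c@B4, d@B0, d@B6, e@B1, e@B4}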